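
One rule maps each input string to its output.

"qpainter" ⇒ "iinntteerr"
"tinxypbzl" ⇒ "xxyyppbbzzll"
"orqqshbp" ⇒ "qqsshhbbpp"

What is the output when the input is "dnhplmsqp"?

Rule — delete the first 3 characters, then double every character.
Starting from "dnhplmsqp": after the first operation, "plmsqp"; after the second, "ppllmmssqqpp".

ppllmmssqqpp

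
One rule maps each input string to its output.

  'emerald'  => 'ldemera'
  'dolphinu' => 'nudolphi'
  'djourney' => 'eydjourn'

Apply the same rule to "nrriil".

ilnrri

What's happening: move the last 2 characters to the front (rotate right by 2).
Applying that to "nrriil" gives "ilnrri".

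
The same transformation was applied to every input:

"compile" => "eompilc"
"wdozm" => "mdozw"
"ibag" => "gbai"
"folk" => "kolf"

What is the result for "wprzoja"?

aprzojw

Looking at the pairs, the operation is to swap the first and last characters.
Doing the same to "wprzoja": "aprzojw".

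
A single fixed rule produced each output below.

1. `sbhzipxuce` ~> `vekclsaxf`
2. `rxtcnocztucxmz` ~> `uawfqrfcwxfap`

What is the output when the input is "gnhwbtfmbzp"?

Looking at the pairs, the operation is to delete the last character, then shift every letter 3 places forward in the alphabet (wrapping around).
Starting from "gnhwbtfmbzp": after the first operation, "gnhwbtfmbz"; after the second, "jqkzewipec".

jqkzewipec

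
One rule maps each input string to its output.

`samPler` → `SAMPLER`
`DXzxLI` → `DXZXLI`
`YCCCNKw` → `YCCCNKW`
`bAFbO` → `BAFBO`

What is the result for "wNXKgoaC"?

WNXKGOAC

Rule — convert every letter to uppercase.
So "wNXKgoaC" becomes "WNXKGOAC".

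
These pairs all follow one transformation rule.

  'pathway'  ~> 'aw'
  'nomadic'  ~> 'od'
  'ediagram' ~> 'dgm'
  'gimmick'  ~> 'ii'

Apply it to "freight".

The transformation: keep one character in every 3, starting at position 2 (positions 2nd, 5th, 8th, ...).
So "freight" becomes "rg".

rg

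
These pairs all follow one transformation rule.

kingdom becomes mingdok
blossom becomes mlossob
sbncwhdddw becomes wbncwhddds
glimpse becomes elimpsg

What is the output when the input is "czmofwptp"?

pzmofwptc

The transformation: swap the first and last characters.
"czmofwptp" → "pzmofwptc".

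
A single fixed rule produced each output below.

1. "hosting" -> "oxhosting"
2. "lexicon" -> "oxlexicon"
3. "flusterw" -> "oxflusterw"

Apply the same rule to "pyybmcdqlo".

oxpyybmcdqlo

What's happening: prepend "ox".
So "pyybmcdqlo" becomes "oxpyybmcdqlo".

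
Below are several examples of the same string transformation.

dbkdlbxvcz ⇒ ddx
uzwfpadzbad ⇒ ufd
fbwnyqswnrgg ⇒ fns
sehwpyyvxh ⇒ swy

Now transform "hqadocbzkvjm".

The transformation: delete the last 3 characters, then keep one character in every 3, starting at position 1 (positions 1st, 4th, 7th, ...).
"hqadocbzkvjm" → "hqadocbzk" → "hdb".

hdb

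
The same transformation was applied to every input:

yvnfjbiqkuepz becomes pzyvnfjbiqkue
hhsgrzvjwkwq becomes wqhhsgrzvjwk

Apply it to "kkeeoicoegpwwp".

In each case the input is transformed by: move the last 2 characters to the front (rotate right by 2).
So "kkeeoicoegpwwp" becomes "wpkkeeoicoegpw".

wpkkeeoicoegpw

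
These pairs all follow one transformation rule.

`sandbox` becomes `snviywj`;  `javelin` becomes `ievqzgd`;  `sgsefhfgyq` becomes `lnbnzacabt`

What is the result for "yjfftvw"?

rteaaoq

Looking at the pairs, the operation is to shift every letter 5 places backward in the alphabet (wrapping around), then move the last character to the front.
"yjfftvw" → "teaaoqr" → "rteaaoq".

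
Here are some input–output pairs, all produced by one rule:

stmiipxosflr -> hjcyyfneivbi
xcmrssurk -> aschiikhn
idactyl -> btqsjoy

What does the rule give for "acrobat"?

jsherqq

The transformation: shift every letter 10 places backward in the alphabet (wrapping around), then swap the first and last characters.
"acrobat" → "qsherqj" → "jsherqq".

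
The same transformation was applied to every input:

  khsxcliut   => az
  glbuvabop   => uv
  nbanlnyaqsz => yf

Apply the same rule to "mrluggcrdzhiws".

cy

Looking at the pairs, the operation is to shift every letter 6 places forward in the alphabet (wrapping around), then keep only the last 2 characters.
Starting from "mrluggcrdzhiws": after the first operation, "sxrammixjfnocy"; after the second, "cy".
(Check on "khsxcliut": → "qnydiroaz" → "az" ✓)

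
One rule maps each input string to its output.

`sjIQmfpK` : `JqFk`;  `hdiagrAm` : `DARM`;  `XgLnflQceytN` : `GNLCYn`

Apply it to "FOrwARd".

oWr

The transformation: flip the case of every letter, then keep every other character starting from the second (positions 2nd, 4th, 6th, ...).
On "FOrwARd": the first step gives "foRWarD", and the second then gives "oWr".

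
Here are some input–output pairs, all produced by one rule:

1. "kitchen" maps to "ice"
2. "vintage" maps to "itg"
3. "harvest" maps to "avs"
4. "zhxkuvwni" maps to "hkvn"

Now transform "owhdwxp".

wdx

Looking at the pairs, the operation is to keep every other character starting from the second (positions 2nd, 4th, 6th, ...).
So "owhdwxp" becomes "wdx".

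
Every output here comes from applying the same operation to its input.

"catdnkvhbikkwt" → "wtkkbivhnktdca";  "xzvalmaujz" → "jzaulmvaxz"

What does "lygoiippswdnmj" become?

In each case the input is transformed by: reverse the string, then swap each adjacent pair of characters (1↔2, 3↔4, ...).
On "lygoiippswdnmj": the first step gives "jmndwsppiiogyl", and the second then gives "mjdnswppiigoly".

mjdnswppiigoly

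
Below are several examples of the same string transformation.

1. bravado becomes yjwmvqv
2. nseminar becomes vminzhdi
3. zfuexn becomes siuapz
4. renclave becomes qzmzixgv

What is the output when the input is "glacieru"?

mpbgvxdz

In each case the input is transformed by: move the last 2 characters to the front (rotate right by 2), then shift every letter 5 places backward in the alphabet (wrapping around).
Working it through for "glacieru": intermediate "ruglacie", final "mpbgvxdz".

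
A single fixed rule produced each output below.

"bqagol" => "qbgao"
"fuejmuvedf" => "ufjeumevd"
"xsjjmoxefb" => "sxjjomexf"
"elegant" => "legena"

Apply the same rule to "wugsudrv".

Rule — delete the last character, then swap each adjacent pair of characters (1↔2, 3↔4, ...).
So "wugsudrv" becomes "uwsgdur".

uwsgdur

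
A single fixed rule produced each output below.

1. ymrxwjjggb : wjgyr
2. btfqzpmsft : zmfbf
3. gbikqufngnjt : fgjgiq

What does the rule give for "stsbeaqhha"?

The rule is to keep every other character starting from the first (positions 1st, 3rd, 5th, ...), then move the last 3 characters to the front (rotate right by 3).
Starting from "stsbeaqhha": after the first operation, "sseqh"; after the second, "eqhss".

eqhss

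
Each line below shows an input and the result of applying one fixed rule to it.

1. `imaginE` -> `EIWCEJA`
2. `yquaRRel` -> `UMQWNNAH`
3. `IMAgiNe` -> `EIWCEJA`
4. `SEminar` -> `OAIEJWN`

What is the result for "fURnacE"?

In each case the input is transformed by: shift every letter 4 places backward in the alphabet (wrapping around), then convert every letter to uppercase.
"fURnacE" → "bQNjwyA" → "BQNJWYA".

BQNJWYA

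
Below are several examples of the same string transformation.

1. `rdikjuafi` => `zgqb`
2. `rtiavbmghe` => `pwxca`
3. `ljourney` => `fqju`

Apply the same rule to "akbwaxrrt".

Rule — shift every letter 4 places backward in the alphabet (wrapping around), then keep every other character starting from the second (positions 2nd, 4th, 6th, ...).
On "akbwaxrrt" that produces "gstn".
(Check on "rdikjuafi": → "nzegfqwbe" → "zgqb" ✓)

gstn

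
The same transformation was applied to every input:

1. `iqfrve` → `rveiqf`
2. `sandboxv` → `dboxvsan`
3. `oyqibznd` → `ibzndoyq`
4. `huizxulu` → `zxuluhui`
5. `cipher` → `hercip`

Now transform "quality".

Rule — move the first 3 characters to the end (rotate left by 3).
So "quality" becomes "lityqua".

lityqua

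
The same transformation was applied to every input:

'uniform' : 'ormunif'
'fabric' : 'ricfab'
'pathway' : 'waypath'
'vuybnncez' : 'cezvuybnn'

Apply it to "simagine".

What's happening: move the last 3 characters to the front (rotate right by 3).
Doing the same to "simagine": "inesimag".

inesimag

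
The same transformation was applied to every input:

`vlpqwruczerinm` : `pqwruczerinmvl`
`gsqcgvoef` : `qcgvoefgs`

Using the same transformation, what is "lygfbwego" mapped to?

What's happening: move the first 2 characters to the end (rotate left by 2).
For "lygfbwego" the result is "gfbwegoly".

gfbwegoly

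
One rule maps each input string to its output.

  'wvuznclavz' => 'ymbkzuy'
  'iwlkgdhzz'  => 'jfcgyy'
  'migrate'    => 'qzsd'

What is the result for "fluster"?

rsdq

In each case the input is transformed by: delete the first 3 characters, then shift every letter 1 place backward in the alphabet (wrapping around).
"fluster" → "ster" → "rsdq".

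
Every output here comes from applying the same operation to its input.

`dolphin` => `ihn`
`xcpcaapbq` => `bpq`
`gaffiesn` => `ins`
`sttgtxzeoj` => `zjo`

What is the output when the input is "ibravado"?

The pattern: swap each adjacent pair of characters (1↔2, 3↔4, ...), then keep only the last 3 characters.
Doing the same to "ibravado": "vod".
(Check on "dolphin": → "odplihn" → "ihn" ✓)

vod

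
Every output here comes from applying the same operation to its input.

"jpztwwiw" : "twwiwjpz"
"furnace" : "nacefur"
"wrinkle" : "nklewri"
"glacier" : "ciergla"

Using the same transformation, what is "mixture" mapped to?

turemix

The transformation: move the first 3 characters to the end (rotate left by 3).
"mixture" → "turemix".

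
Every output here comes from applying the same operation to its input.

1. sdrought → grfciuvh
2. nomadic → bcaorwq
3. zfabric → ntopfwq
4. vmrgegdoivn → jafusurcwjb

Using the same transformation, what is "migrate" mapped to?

Looking at the pairs, the operation is to shift every letter 12 places backward in the alphabet (wrapping around).
So "migrate" becomes "awufohs".

awufohs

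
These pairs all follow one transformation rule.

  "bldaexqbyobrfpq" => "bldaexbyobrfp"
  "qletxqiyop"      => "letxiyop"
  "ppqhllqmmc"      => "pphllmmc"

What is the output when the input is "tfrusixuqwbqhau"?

tfrusixuwbhau

What's happening: remove every "q".
"tfrusixuqwbqhau" → "tfrusixuwbhau".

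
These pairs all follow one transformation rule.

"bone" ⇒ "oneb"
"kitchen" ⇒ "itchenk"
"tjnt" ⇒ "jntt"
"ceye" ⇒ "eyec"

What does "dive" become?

ived

The transformation: move the first character to the end.
So "dive" becomes "ived".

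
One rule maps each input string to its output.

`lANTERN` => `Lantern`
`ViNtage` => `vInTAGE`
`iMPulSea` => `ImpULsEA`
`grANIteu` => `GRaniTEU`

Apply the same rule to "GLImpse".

What's happening: flip the case of every letter.
Applying that to "GLImpse" gives "gliMPSE".

gliMPSE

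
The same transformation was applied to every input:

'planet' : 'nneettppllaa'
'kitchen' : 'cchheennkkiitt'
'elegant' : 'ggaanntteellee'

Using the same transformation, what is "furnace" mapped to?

nnaacceeffuurr

In each case the input is transformed by: move the first 3 characters to the end (rotate left by 3), then double every character.
Working it through for "furnace": intermediate "nacefur", final "nnaacceeffuurr".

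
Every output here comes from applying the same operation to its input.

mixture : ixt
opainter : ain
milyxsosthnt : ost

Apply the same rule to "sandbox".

Rule — move the last 3 characters to the front (rotate right by 3), then keep only the last 3 characters.
Starting from "sandbox": after the first operation, "boxsand"; after the second, "and".

and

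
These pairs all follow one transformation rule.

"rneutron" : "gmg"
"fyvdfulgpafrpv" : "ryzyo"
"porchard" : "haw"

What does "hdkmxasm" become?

Looking at the pairs, the operation is to shift every letter 7 places backward in the alphabet (wrapping around), then keep one character in every 3, starting at position 2 (positions 2nd, 5th, 8th, ...).
Starting from "hdkmxasm": after the first operation, "awdfqtlf"; after the second, "wqf".
(Check on "rneutron": → "kgxnmkhg" → "gmg" ✓)

wqf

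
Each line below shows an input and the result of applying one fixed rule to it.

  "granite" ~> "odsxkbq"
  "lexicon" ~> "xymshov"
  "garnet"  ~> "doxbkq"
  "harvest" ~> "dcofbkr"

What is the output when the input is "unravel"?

vofkbxe

The transformation: reverse the string, then shift every letter 10 places forward in the alphabet (wrapping around).
So "unravel" becomes "vofkbxe".
(Check on "lexicon": → "nocixel" → "xymshov" ✓)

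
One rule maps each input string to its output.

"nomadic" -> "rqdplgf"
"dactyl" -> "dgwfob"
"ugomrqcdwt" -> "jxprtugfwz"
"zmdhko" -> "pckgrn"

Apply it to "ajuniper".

Looking at the pairs, the operation is to shift every letter 3 places forward in the alphabet (wrapping around), then swap each adjacent pair of characters (1↔2, 3↔4, ...).
So "ajuniper" becomes "mdqxsluh".

mdqxsluh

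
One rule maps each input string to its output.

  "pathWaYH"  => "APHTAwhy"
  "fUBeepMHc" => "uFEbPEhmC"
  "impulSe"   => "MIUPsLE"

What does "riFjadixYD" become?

IRJfDAXIdy

What's happening: flip the case of every letter, then swap each adjacent pair of characters (1↔2, 3↔4, ...).
Starting from "riFjadixYD": after the first operation, "RIfJADIXyd"; after the second, "IRJfDAXIdy".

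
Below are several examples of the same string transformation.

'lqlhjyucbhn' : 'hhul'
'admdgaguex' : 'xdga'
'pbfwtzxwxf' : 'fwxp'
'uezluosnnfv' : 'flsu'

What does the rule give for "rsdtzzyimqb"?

The pattern: keep one character in every 3, starting at position 1 (positions 1st, 4th, 7th, ...), then swap the first and last characters.
Working it through for "rsdtzzyimqb": intermediate "rtyq", final "qtyr".
(Check on "admdgaguex": → "adgx" → "xdga" ✓)

qtyr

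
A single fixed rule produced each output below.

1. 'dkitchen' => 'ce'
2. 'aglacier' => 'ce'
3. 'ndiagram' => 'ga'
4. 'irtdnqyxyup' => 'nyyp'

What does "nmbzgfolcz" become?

goc

In each case the input is transformed by: delete the first 3 characters, then keep every other character starting from the second (positions 2nd, 4th, 6th, ...).
Working it through for "nmbzgfolcz": intermediate "zgfolcz", final "goc".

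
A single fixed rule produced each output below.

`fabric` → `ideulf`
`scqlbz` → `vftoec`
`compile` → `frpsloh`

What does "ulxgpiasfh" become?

Each output is the input with this applied: shift every letter 3 places forward in the alphabet (wrapping around).
Applying that to "ulxgpiasfh" gives "xoajsldvik".

xoajsldvik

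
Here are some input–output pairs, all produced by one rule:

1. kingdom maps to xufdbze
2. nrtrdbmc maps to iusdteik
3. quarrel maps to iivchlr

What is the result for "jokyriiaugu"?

pizzrlxlafb

Looking at the pairs, the operation is to move the first 3 characters to the end (rotate left by 3), then shift every letter 9 places backward in the alphabet (wrapping around).
"jokyriiaugu" → "yriiaugujok" → "pizzrlxlafb".
(Check on "kingdom": → "gdomkin" → "xufdbze" ✓)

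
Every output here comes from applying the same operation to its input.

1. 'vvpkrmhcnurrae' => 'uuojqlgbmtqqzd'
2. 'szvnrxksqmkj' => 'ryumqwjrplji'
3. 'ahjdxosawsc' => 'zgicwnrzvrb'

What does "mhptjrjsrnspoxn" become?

The transformation: shift every letter 1 place backward in the alphabet (wrapping around).
"mhptjrjsrnspoxn" → "lgosiqirqmronwm".

lgosiqirqmronwm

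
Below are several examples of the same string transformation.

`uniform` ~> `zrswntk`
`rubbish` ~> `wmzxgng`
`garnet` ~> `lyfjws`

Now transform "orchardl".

Looking at the pairs, the operation is to shift every letter 5 places forward in the alphabet (wrapping around), then take characters alternately from the front and the back (1st, last, 2nd, 2nd-last, ...).
Working it through for "orchardl": intermediate "twhmfwiq", final "tqwihwmf".

tqwihwmf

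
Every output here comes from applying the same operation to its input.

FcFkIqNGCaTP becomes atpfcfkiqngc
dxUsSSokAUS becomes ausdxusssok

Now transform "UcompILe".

In each case the input is transformed by: move the last 3 characters to the front (rotate right by 3), then convert every letter to lowercase.
"UcompILe" → "ILeUcomp" → "ileucomp".

ileucomp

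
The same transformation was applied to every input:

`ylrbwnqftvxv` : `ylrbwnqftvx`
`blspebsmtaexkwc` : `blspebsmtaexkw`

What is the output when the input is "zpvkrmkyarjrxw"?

Looking at the pairs, the operation is to delete the last character.
"zpvkrmkyarjrxw" → "zpvkrmkyarjrx".

zpvkrmkyarjrx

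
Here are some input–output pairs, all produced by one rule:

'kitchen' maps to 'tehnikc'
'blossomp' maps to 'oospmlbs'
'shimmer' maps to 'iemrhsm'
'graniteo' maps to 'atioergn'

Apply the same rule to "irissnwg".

insgwris

The transformation: swap each adjacent pair of characters (1↔2, 3↔4, ...), then move the first 3 characters to the end (rotate left by 3).
Applying both steps to "irissnwg": "risinsgw", then "insgwris".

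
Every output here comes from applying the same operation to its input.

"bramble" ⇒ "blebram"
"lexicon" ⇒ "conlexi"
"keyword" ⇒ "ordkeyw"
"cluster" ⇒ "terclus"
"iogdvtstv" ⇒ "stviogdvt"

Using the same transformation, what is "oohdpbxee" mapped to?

xeeoohdpb

The pattern: move the last 3 characters to the front (rotate right by 3).
So "oohdpbxee" becomes "xeeoohdpb".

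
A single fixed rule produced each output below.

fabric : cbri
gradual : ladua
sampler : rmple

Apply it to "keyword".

In each case the input is transformed by: delete the first 2 characters, then move the last character to the front.
Starting from "keyword": after the first operation, "yword"; after the second, "dywor".

dywor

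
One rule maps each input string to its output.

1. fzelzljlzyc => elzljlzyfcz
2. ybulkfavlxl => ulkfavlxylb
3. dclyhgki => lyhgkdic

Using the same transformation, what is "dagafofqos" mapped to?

gafofqodsa

The pattern: swap the first and last characters, then move the first 2 characters to the end (rotate left by 2).
"dagafofqos" → "sagafofqod" → "gafofqodsa".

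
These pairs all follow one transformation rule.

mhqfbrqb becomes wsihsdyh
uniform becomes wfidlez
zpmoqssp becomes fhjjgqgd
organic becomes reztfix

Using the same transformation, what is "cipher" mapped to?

yvitzg

The transformation: move the first 3 characters to the end (rotate left by 3), then shift every letter 9 places backward in the alphabet (wrapping around).
"cipher" → "yvitzg".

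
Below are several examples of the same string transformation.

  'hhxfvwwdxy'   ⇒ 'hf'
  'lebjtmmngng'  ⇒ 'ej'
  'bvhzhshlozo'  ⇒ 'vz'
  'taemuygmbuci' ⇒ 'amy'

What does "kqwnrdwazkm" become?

qn

What's happening: keep every other character starting from the second (positions 2nd, 4th, 6th, ...), then delete the last 3 characters.
For "kqwnrdwazkm", step one produces "qndak"; step two turns that into "qn".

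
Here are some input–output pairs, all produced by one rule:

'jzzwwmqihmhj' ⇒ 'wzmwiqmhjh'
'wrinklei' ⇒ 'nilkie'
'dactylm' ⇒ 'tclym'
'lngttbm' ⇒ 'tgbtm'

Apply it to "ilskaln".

kslan

In each case the input is transformed by: swap each adjacent pair of characters (1↔2, 3↔4, ...), then delete the first 2 characters.
Starting from "ilskaln": after the first operation, "likslan"; after the second, "kslan".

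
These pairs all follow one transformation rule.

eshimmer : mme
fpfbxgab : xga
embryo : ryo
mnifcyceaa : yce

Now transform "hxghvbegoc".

beg

Rule — swap the front and back halves of the string, then keep only the first 3 characters.
For "hxghvbegoc", step one produces "begochxghv"; step two turns that into "beg".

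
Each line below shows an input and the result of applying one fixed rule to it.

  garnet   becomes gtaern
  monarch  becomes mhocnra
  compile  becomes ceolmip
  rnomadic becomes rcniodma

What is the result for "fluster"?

Rule — take characters alternately from the front and the back (1st, last, 2nd, 2nd-last, ...).
Applying that to "fluster" gives "frleuts".

frleuts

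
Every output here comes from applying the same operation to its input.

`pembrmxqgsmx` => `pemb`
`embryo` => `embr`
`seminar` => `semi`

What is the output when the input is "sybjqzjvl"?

Rule — keep only the first 4 characters.
Doing the same to "sybjqzjvl": "sybj".

sybj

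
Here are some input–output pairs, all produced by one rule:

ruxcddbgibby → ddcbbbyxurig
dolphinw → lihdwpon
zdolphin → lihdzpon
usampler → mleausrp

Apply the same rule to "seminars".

mieassrn

The pattern: sort the characters into reverse alphabetical order, then swap the front and back halves of the string.
For "seminars", step one produces "ssrnmiea"; step two turns that into "mieassrn".
(Check on "usampler": → "usrpmlea" → "mleausrp" ✓)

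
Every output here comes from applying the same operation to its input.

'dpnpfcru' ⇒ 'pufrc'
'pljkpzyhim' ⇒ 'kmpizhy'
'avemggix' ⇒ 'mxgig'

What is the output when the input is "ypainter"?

Each output is the input with this applied: delete the first 3 characters, then take characters alternately from the front and the back (1st, last, 2nd, 2nd-last, ...).
On "ypainter": the first step gives "inter", and the second then gives "irnet".

irnet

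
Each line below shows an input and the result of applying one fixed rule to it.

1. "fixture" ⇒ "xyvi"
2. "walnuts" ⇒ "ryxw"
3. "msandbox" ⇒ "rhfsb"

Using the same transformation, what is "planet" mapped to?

rix

Each output is the input with this applied: shift every letter 4 places forward in the alphabet (wrapping around), then delete the first 3 characters.
For "planet", step one produces "tperix"; step two turns that into "rix".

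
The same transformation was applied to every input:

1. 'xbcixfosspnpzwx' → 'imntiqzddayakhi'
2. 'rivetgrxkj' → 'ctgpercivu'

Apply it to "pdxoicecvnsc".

aoiztnpngydn

What's happening: shift every letter 11 places forward in the alphabet (wrapping around).
On "pdxoicecvnsc" that produces "aoiztnpngydn".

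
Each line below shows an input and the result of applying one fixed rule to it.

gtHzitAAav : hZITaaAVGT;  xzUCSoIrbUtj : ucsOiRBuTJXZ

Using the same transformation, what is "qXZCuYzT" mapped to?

Each output is the input with this applied: move the first 2 characters to the end (rotate left by 2), then flip the case of every letter.
"qXZCuYzT" → "ZCuYzTqX" → "zcUyZtQx".

zcUyZtQx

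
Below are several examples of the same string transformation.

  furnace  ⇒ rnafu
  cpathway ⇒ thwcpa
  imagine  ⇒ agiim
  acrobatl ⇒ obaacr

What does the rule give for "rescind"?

Rule — delete the last 2 characters, then move the last 3 characters to the front (rotate right by 3).
Starting from "rescind": after the first operation, "resci"; after the second, "scire".
(Check on "furnace": → "furna" → "rnafu" ✓)

scire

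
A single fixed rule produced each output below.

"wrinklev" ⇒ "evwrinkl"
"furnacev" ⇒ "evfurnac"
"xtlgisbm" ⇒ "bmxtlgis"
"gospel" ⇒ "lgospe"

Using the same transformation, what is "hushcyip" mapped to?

What's happening: move the first 2 characters to the end (rotate left by 2), then swap the front and back halves of the string.
Working it through for "hushcyip": intermediate "shcyiphu", final "iphushcy".

iphushcy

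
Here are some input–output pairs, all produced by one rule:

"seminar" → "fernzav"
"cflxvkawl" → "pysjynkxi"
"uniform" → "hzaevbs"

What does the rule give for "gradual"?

Each output is the input with this applied: shift every letter 13 places forward in the alphabet (wrapping around) — i.e. ROT13, then take characters alternately from the front and the back (1st, last, 2nd, 2nd-last, ...).
On "gradual" that produces "tyennhq".

tyennhq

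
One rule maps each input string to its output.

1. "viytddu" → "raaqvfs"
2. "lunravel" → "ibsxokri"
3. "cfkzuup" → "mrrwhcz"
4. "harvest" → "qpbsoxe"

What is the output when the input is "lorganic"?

zfkxdoli

Rule — shift every letter 3 places backward in the alphabet (wrapping around), then reverse the string.
"lorganic" → "zfkxdoli".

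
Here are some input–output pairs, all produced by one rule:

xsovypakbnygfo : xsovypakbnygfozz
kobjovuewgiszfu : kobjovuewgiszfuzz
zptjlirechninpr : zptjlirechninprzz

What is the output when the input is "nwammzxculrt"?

The pattern: append "zz".
For "nwammzxculrt" the result is "nwammzxculrtzz".

nwammzxculrtzz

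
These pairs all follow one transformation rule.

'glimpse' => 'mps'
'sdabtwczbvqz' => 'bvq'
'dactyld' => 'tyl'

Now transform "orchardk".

ard

The transformation: move the last character to the front, then keep only the last 3 characters.
For "orchardk", step one produces "korchard"; step two turns that into "ard".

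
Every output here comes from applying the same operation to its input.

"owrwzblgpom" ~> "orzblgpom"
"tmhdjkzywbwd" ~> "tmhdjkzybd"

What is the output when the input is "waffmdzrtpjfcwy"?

The transformation: remove every "w".
On "waffmdzrtpjfcwy" that produces "affmdzrtpjfcy".

affmdzrtpjfcy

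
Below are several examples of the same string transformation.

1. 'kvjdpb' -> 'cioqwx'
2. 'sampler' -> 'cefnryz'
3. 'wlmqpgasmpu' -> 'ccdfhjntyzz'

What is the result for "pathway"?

The rule is to shift every letter 13 places forward in the alphabet (wrapping around) — i.e. ROT13, then sort the characters into alphabetical order.
Applying both steps to "pathway": "cngujnl", then "cgjlnnu".

cgjlnnu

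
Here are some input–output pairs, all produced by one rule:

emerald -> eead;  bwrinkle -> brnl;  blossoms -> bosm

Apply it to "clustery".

In each case the input is transformed by: keep every other character starting from the first (positions 1st, 3rd, 5th, ...).
On "clustery" that produces "cutr".

cutr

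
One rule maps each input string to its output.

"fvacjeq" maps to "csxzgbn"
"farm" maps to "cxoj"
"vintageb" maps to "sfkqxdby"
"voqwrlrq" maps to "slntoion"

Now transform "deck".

abzh

The transformation: shift every letter 3 places backward in the alphabet (wrapping around).
For "deck" the result is "abzh".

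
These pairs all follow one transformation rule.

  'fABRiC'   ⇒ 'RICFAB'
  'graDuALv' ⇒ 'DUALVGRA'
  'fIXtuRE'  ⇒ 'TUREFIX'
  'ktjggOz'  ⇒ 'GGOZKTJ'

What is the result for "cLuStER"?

The transformation: move the first 3 characters to the end (rotate left by 3), then convert every letter to uppercase.
"cLuStER" → "StERcLu" → "STERCLU".

STERCLU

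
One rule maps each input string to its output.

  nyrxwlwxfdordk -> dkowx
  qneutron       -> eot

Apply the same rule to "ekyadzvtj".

ajv

The pattern: sort the characters into alphabetical order, then keep one character in every 3, starting at position 1 (positions 1st, 4th, 7th, ...).
On "ekyadzvtj": the first step gives "adejktvyz", and the second then gives "ajv".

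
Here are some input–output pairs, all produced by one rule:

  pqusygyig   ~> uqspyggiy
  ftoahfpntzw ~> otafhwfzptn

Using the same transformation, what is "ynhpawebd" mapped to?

The pattern: move the first 2 characters to the end (rotate left by 2), then take characters alternately from the front and the back (1st, last, 2nd, 2nd-last, ...).
For "ynhpawebd", step one produces "hpawebdyn"; step two turns that into "hnpyadwbe".
(Check on "pqusygyig": → "usygyigpq" → "uqspyggiy" ✓)

hnpyadwbe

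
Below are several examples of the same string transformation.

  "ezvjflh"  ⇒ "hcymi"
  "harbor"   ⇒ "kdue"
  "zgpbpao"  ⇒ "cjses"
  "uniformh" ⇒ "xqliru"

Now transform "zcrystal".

The transformation: delete the last 2 characters, then shift every letter 3 places forward in the alphabet (wrapping around).
On "zcrystal": the first step gives "zcryst", and the second then gives "cfubvw".

cfubvw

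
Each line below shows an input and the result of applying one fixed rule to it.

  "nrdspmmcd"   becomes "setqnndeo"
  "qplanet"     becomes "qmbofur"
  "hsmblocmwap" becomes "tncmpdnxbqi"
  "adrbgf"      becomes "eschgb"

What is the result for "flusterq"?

mvtufsrg

What's happening: move the first character to the end, then shift every letter 1 place forward in the alphabet (wrapping around).
Applying both steps to "flusterq": "lusterqf", then "mvtufsrg".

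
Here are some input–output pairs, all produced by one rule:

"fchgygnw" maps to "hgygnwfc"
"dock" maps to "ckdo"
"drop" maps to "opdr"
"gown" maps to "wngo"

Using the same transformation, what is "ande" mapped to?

dean

The transformation: move the first 2 characters to the end (rotate left by 2).
Applying that to "ande" gives "dean".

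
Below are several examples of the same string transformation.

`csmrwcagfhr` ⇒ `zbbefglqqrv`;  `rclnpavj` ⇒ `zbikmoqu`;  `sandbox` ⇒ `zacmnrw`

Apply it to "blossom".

The rule is to sort the characters into alphabetical order, then shift every letter 1 place backward in the alphabet (wrapping around).
On "blossom": the first step gives "blmooss", and the second then gives "aklnnrr".

aklnnrr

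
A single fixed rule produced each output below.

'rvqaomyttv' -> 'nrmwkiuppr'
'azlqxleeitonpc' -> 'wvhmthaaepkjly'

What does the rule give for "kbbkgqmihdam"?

In each case the input is transformed by: shift every letter 4 places backward in the alphabet (wrapping around).
Applying that to "kbbkgqmihdam" gives "gxxgcmiedzwi".

gxxgcmiedzwi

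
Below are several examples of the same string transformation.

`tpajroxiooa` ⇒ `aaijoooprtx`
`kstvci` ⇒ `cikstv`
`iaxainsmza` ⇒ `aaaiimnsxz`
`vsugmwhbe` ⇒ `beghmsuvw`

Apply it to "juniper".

Rule — sort the characters into alphabetical order.
"juniper" → "eijnpru".

eijnpru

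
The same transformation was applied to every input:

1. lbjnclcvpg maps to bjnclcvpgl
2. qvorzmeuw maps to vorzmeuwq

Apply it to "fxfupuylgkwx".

Looking at the pairs, the operation is to move the first character to the end.
On "fxfupuylgkwx" that produces "xfupuylgkwxf".

xfupuylgkwxf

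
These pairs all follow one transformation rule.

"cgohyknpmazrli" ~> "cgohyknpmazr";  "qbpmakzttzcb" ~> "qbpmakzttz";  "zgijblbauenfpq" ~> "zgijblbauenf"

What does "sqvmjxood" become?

sqvmjxo

The rule is to delete the last 2 characters.
So "sqvmjxood" becomes "sqvmjxo".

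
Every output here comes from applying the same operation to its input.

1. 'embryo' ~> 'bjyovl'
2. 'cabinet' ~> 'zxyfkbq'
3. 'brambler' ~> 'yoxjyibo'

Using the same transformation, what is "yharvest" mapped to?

The transformation: shift every letter 3 places backward in the alphabet (wrapping around).
On "yharvest" that produces "vexosbpq".

vexosbpq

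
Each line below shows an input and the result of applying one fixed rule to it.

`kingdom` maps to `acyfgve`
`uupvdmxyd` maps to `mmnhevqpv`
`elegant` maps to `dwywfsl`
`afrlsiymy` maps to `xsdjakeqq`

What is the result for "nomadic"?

Looking at the pairs, the operation is to shift every letter 8 places backward in the alphabet (wrapping around), then swap each adjacent pair of characters (1↔2, 3↔4, ...).
Working it through for "nomadic": intermediate "fgesvau", final "gfseavu".

gfseavu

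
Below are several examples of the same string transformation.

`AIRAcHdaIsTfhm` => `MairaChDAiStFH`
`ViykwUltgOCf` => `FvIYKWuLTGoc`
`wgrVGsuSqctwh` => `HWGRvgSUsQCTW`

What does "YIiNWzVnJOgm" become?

MyiInwZvNjoG

The rule is to move the last character to the front, then flip the case of every letter.
For "YIiNWzVnJOgm", step one produces "mYIiNWzVnJOg"; step two turns that into "MyiInwZvNjoG".
(Check on "ViykwUltgOCf": → "fViykwUltgOC" → "FvIYKWuLTGoc" ✓)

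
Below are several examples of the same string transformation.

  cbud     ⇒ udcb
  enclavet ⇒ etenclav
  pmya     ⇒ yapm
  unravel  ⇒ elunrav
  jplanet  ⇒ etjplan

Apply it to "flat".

The pattern: move the last 2 characters to the front (rotate right by 2).
"flat" → "atfl".

atfl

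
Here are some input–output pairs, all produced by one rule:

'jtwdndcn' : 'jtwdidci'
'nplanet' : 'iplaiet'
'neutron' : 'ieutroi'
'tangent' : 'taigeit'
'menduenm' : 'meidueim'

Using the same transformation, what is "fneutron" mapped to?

Each output is the input with this applied: replace every "n" with "i".
Doing the same to "fneutron": "fieutroi".

fieutroi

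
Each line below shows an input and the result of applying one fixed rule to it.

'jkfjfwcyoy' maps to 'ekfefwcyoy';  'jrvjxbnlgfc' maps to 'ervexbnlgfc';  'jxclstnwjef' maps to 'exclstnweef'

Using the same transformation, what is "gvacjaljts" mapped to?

gvacealets

The rule is to replace every "j" with "e".
Doing the same to "gvacjaljts": "gvacealets".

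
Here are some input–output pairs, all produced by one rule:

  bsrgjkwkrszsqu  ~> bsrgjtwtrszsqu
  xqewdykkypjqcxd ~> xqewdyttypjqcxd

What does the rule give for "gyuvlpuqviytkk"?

The rule is to replace every "k" with "t".
On "gyuvlpuqviytkk" that produces "gyuvlpuqviyttt".

gyuvlpuqviyttt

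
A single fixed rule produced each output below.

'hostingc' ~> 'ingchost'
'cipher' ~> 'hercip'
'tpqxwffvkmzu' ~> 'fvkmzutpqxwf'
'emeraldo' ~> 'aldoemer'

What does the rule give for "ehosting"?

tingehos

The pattern: swap the front and back halves of the string.
For "ehosting" the result is "tingehos".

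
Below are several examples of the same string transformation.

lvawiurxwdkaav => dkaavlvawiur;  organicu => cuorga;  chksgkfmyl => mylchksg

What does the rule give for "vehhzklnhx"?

The pattern: swap the front and back halves of the string, then delete the first 2 characters.
"vehhzklnhx" → "klnhxvehhz" → "nhxvehhz".

nhxvehhz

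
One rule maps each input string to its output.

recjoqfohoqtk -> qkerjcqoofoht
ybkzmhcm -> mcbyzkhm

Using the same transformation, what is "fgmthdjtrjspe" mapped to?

segftmdhtjjrp

Looking at the pairs, the operation is to swap each adjacent pair of characters (1↔2, 3↔4, ...), then move the last 2 characters to the front (rotate right by 2).
Applying both steps to "fgmthdjtrjspe": "gftmdhtjjrpse", then "segftmdhtjjrp".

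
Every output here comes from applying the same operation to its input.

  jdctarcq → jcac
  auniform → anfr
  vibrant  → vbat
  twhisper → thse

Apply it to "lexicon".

lxcn

The rule is to keep every other character starting from the first (positions 1st, 3rd, 5th, ...).
Applying that to "lexicon" gives "lxcn".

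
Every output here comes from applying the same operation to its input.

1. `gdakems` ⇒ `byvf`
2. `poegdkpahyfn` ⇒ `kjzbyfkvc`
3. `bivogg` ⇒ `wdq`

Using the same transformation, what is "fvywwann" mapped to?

What's happening: delete the last 3 characters, then shift every letter 5 places backward in the alphabet (wrapping around).
Applying both steps to "fvywwann": "fvyww", then "aqtrr".

aqtrr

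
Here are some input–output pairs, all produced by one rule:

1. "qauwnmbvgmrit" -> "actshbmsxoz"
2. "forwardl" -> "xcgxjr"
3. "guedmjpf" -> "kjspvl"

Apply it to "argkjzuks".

mqpfaqy

Rule — shift every letter 6 places forward in the alphabet (wrapping around), then delete the first 2 characters.
Applying that to "argkjzuks" gives "mqpfaqy".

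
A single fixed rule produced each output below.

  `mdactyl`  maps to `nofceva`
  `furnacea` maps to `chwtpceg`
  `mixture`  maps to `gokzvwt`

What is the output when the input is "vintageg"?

The rule is to shift every letter 2 places forward in the alphabet (wrapping around), then move the last character to the front.
Applying both steps to "vintageg": "xkpvcigi", then "ixkpvcig".

ixkpvcig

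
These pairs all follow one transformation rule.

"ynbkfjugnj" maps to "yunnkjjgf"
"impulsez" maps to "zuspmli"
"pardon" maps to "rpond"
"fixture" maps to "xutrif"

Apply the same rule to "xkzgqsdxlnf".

Looking at the pairs, the operation is to sort the characters into reverse alphabetical order, then delete the last character.
On "xkzgqsdxlnf": the first step gives "zxxsqnlkgfd", and the second then gives "zxxsqnlkgf".
(Check on "pardon": → "rponda" → "rpond" ✓)

zxxsqnlkgf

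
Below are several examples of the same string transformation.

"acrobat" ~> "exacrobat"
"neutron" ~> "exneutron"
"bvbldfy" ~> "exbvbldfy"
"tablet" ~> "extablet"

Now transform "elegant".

exelegant

In each case the input is transformed by: prepend "ex".
For "elegant" the result is "exelegant".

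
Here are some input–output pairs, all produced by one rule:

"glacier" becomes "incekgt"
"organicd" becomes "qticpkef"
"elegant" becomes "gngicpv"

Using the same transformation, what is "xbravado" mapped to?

The transformation: shift every letter 2 places forward in the alphabet (wrapping around).
So "xbravado" becomes "zdtcxcfq".

zdtcxcfq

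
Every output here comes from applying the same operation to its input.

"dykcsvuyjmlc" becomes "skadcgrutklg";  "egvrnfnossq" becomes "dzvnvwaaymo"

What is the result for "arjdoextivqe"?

rlwmfbqdymiz

Each output is the input with this applied: shift every letter 8 places forward in the alphabet (wrapping around), then move the first 2 characters to the end (rotate left by 2).
On "arjdoextivqe" that produces "rlwmfbqdymiz".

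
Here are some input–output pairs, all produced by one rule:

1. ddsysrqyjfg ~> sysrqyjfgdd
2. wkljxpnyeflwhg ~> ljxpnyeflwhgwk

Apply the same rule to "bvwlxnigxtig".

wlxnigxtigbv

The transformation: move the first 2 characters to the end (rotate left by 2).
"bvwlxnigxtig" → "wlxnigxtigbv".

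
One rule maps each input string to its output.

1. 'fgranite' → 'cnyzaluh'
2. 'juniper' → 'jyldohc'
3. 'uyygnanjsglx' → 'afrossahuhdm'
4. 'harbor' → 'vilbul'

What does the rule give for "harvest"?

The pattern: shift every letter 6 places backward in the alphabet (wrapping around), then move the last 3 characters to the front (rotate right by 3).
On "harvest": the first step gives "bulpymn", and the second then gives "ymnbulp".

ymnbulp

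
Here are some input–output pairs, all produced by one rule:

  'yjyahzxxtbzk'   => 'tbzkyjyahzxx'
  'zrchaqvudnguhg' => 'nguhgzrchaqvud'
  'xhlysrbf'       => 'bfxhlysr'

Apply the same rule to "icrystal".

alicryst

The pattern: swap the front and back halves of the string, then move the first 2 characters to the end (rotate left by 2).
Starting from "icrystal": after the first operation, "stalicry"; after the second, "alicryst".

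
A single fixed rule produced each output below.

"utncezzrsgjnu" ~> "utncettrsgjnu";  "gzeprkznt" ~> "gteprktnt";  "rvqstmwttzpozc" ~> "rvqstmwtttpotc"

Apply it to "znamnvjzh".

Rule — replace every "z" with "t".
"znamnvjzh" → "tnamnvjth".

tnamnvjth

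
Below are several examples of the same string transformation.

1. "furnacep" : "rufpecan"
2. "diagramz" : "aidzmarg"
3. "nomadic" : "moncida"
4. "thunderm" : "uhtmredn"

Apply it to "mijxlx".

The rule is to reverse the string, then move the last 3 characters to the front (rotate right by 3).
On "mijxlx": the first step gives "xlxjim", and the second then gives "jimxlx".

jimxlx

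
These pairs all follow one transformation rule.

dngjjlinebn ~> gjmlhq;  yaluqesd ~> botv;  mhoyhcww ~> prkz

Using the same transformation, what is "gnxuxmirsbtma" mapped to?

Looking at the pairs, the operation is to shift every letter 3 places forward in the alphabet (wrapping around), then keep every other character starting from the first (positions 1st, 3rd, 5th, ...).
Applying both steps to "gnxuxmirsbtma": "jqaxapluvewpd", then "jaalvwd".

jaalvwd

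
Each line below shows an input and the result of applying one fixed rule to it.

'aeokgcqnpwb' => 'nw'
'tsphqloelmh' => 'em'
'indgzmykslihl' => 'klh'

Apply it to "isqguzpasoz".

The pattern: keep every other character starting from the second (positions 2nd, 4th, 6th, ...), then delete the first 3 characters.
Working it through for "isqguzpasoz": intermediate "sgzao", final "ao".
(Check on "tsphqloelmh": → "shlem" → "em" ✓)

ao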